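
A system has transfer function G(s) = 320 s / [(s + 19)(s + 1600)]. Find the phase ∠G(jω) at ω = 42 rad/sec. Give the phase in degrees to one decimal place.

22.8 deg

∠(j42) = 90.00°
∠(j42 + 19) = arctan(42/19) = 65.66°
∠(j42 + 1600) = arctan(42/1600) = 1.50°
∠G(j42) = 90.00° − (65.66° + 1.50°) = 22.84°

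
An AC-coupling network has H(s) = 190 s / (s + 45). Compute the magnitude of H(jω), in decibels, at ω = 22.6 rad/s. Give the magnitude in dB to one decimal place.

|j22.6| = 22.6
|j22.6 + 45| = √(22.6² + 45²) = 50.36
|H(j22.6)| = 190 × 22.6 / 50.36 = 85.272
20 log₁₀(85.272) = 38.62 dB

38.6 dB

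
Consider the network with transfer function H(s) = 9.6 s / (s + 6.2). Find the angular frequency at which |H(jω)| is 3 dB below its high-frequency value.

6.2 rad s⁻¹

For a single-pole high-pass, the −3 dB point is at the pole: ω = 6.2 rad s⁻¹.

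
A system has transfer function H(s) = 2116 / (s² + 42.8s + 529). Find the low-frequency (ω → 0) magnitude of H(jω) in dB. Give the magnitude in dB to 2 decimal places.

H(0) = 2116 / 529 = 4
20 log₁₀(4) = 12.041 dB

12.04 dB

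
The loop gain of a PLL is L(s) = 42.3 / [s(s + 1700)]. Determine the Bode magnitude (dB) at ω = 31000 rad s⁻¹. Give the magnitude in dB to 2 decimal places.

|j31000 + 1700| = √(31000² + 1700²) = 3.105e+04
|j31000| = 3.1e+04
|L(j31000)| = 42.3 / (3.105e+04 × 3.1e+04) = 4.3951e-08
20 log₁₀(4.3951e-08) = -147.141 dB

-147.14 dB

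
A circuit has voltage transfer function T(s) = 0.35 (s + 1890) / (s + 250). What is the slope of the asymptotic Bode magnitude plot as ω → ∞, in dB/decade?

With 1 zero and 1 pole, the high-frequency asymptotic slope is 20 × (1 − 1) = 0 dB/decade.

0 dB/decade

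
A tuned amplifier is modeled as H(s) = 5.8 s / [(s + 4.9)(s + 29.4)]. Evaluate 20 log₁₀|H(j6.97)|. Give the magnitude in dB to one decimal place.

-16.1 dB

|j6.97| = 6.97
|j6.97 + 4.9| = √(6.97² + 4.9²) = 8.52
|j6.97 + 29.4| = √(6.97² + 29.4²) = 30.21
|H(j6.97)| = 5.8 × 6.97 / (8.52 × 30.21) = 0.15704
20 log₁₀(0.15704) = -16.08 dB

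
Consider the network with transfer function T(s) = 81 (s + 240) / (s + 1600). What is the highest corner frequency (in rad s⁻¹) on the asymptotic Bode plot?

1600 rad s⁻¹

Break frequencies occur at each pole and zero magnitude: 240 rad s⁻¹, 1600 rad s⁻¹.
The highest is 1600 rad s⁻¹.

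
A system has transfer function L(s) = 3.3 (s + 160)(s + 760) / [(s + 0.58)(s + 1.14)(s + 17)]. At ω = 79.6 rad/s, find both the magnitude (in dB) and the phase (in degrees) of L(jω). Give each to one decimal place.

|j79.6 + 160| = √(79.6² + 160²) = 178.7
|j79.6 + 760| = √(79.6² + 760²) = 764.2
|j79.6 + 0.58| = √(79.6² + 0.58²) = 79.6
|j79.6 + 1.14| = √(79.6² + 1.14²) = 79.61
|j79.6 + 17| = √(79.6² + 17²) = 81.4
|L(j79.6)| = 3.3 × 178.7 × 764.2 / (79.6 × 79.61 × 81.4) = 0.87369
20 log₁₀(0.87369) = -1.17 dB
∠(j79.6 + 160) = arctan(79.6/160) = 26.45°
∠(j79.6 + 760) = arctan(79.6/760) = 5.98°
∠(j79.6 + 0.58) = arctan(79.6/0.58) = 89.58°
∠(j79.6 + 1.14) = arctan(79.6/1.14) = 89.18°
∠(j79.6 + 17) = arctan(79.6/17) = 77.94°
∠L(j79.6) = 26.45° + 5.98° − (89.58° + 89.18° + 77.94°) = -224.28°

|L| = -1.2 dB, ∠L = -224.3°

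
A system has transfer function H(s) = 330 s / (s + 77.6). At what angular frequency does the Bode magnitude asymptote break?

The single real pole at s = −77.6 gives a corner at ω = 77.6 rad/sec.

77.6 rad/sec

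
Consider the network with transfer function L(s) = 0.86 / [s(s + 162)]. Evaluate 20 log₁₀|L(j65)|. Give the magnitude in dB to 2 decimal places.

|j65 + 162| = √(65² + 162²) = 174.6
|j65| = 65
|L(j65)| = 0.86 / (174.6 × 65) = 7.5798e-05
20 log₁₀(7.5798e-05) = -82.407 dB

-82.41 dB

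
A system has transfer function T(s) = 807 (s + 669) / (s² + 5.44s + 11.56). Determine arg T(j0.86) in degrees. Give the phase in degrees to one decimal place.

-23.3°

∠(j0.86 + 669) = arctan(0.86/669) = 0.07°
∠[(j0.86)² + 5.44(j0.86) + 11.56] = ∠[10.82 + j4.6784] = 23.38°
∠T(j0.86) = 0.07° − 23.38° = -23.31°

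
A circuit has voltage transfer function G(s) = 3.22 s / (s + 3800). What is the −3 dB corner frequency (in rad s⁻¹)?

3800 rad s⁻¹

For a single-pole high-pass, the −3 dB point is at the pole: ω = 3800 rad s⁻¹.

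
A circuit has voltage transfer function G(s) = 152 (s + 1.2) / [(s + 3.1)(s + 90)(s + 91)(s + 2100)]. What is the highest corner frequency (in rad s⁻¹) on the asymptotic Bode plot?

Break frequencies occur at each pole and zero magnitude: 1.2 rad s⁻¹, 3.1 rad s⁻¹, 90 rad s⁻¹, 91 rad s⁻¹, 2100 rad s⁻¹.
The highest is 2100 rad s⁻¹.

2100 rad s⁻¹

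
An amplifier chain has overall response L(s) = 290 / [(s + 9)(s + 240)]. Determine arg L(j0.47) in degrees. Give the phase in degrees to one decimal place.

∠(j0.47 + 9) = arctan(0.47/9) = 2.99°
∠(j0.47 + 240) = arctan(0.47/240) = 0.11°
∠L(j0.47) = − (2.99° + 0.11°) = -3.10°

-3.1°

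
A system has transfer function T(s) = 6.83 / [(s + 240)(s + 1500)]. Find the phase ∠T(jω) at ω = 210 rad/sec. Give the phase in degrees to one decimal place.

-49.2 deg

∠(j210 + 240) = arctan(210/240) = 41.19°
∠(j210 + 1500) = arctan(210/1500) = 7.97°
∠T(j210) = − (41.19° + 7.97°) = -49.16°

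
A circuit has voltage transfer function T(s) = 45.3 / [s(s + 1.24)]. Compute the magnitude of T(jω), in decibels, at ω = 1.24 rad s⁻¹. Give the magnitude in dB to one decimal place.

|j1.24 + 1.24| = √(1.24² + 1.24²) = 1.754
|j1.24| = 1.24
|T(j1.24)| = 45.3 / (1.754 × 1.24) = 20.832
20 log₁₀(20.832) = 26.37 dB

26.4 dB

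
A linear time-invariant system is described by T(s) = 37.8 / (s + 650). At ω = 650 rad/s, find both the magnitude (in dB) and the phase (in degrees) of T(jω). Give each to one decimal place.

|j650 + 650| = √(650² + 650²) = 919.2
|T(j650)| = 37.8 / 919.2 = 0.041121
20 log₁₀(0.041121) = -27.72 dB
∠(j650 + 650) = arctan(650/650) = 45.00°
∠T(j650) = −45.00° = -45.00°

|T| = -27.7 dB, ∠T = -45.0 deg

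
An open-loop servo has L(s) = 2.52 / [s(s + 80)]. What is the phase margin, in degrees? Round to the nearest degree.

Gain crossover: |L(jω)| = 1 at ω ≈ 0.0315 rad/s.
∠L(j0.0315) = −90° − arctan(0.0315/80) ≈ -90.02°
PM = 180° + (-90.02°) = 89.98°

90°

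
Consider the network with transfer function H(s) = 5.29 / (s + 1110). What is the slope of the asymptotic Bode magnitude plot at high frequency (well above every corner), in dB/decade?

With 0 zeros and 1 pole, the high-frequency asymptotic slope is 20 × (0 − 1) = -20 dB/decade.

-20 dB/decade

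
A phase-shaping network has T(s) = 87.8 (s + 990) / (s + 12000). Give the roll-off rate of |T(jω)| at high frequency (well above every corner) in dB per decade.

0 dB/decade

With 1 zero and 1 pole, the high-frequency asymptotic slope is 20 × (1 − 1) = 0 dB/decade.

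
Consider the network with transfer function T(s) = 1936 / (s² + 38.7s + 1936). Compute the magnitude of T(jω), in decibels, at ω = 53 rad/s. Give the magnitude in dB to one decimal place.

-1.2 dB

|(j53)² + 38.7(j53) + 1936| = |-873 + j2051.1| = 2229
|T(j53)| = 1936 / 2229 = 0.86849
20 log₁₀(0.86849) = -1.22 dB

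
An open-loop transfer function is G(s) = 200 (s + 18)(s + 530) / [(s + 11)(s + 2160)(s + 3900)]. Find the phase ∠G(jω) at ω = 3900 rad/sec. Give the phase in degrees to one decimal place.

∠(j3900 + 18) = arctan(3900/18) = 89.74°
∠(j3900 + 530) = arctan(3900/530) = 82.26°
∠(j3900 + 11) = arctan(3900/11) = 89.84°
∠(j3900 + 2160) = arctan(3900/2160) = 61.02°
∠(j3900 + 3900) = arctan(3900/3900) = 45.00°
∠G(j3900) = 89.74° + 82.26° − (89.84° + 61.02° + 45.00°) = -23.86°

-23.9 deg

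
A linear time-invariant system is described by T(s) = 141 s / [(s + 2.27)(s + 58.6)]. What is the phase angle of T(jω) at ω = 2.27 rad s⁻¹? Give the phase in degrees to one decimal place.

42.8°

∠(j2.27) = 90.00°
∠(j2.27 + 2.27) = arctan(2.27/2.27) = 45.00°
∠(j2.27 + 58.6) = arctan(2.27/58.6) = 2.22°
∠T(j2.27) = 90.00° − (45.00° + 2.22°) = 42.78°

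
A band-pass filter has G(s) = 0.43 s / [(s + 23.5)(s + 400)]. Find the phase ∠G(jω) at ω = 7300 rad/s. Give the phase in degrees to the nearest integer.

∠(j7300) = 90.00°
∠(j7300 + 23.5) = arctan(7300/23.5) = 89.82°
∠(j7300 + 400) = arctan(7300/400) = 86.86°
∠G(j7300) = 90.00° − (89.82° + 86.86°) = -86.68°

-87 deg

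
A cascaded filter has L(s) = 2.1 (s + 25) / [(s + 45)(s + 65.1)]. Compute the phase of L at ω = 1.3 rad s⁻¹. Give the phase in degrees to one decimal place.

0.2 deg

∠(j1.3 + 25) = arctan(1.3/25) = 2.98°
∠(j1.3 + 45) = arctan(1.3/45) = 1.65°
∠(j1.3 + 65.1) = arctan(1.3/65.1) = 1.14°
∠L(j1.3) = 2.98° − (1.65° + 1.14°) = 0.18°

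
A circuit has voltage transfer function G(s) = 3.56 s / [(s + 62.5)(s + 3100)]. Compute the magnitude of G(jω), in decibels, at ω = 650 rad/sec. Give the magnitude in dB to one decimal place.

|j650| = 650
|j650 + 62.5| = √(650² + 62.5²) = 653
|j650 + 3100| = √(650² + 3100²) = 3167
|G(j650)| = 3.56 × 650 / (653 × 3167) = 0.0011188
20 log₁₀(0.0011188) = -59.03 dB

-59.0 dB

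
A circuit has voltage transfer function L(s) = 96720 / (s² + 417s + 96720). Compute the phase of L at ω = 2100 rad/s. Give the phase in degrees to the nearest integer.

∠[(j2100)² + 417(j2100) + 96720] = ∠[-4.3133e+06 + j8.757e+05] = 168.52°
∠L(j2100) = −168.52° = -168.52°

-169°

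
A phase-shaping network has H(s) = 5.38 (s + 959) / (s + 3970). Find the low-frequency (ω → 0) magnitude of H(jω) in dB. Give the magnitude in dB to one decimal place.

H(0) = 5.38 × 959 / 3970 = 1.2996
20 log₁₀(1.2996) = 2.28 dB

2.3 dB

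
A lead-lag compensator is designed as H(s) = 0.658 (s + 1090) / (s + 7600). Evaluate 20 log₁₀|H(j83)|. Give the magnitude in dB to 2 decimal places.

-20.48 dB

|j83 + 1090| = √(83² + 1090²) = 1093
|j83 + 7600| = √(83² + 7600²) = 7600
|H(j83)| = 0.658 × 1093 / 7600 = 0.094639
20 log₁₀(0.094639) = -20.479 dB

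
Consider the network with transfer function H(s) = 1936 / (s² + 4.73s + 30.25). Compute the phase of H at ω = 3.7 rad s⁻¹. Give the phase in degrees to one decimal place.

∠[(j3.7)² + 4.73(j3.7) + 30.25] = ∠[16.56 + j17.501] = 46.58°
∠H(j3.7) = −46.58° = -46.58°

-46.6 deg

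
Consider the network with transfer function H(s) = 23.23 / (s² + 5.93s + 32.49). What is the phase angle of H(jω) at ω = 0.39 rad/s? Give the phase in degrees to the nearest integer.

-4 deg

∠[(j0.39)² + 5.93(j0.39) + 32.49] = ∠[32.338 + j2.3127] = 4.09°
∠H(j0.39) = −4.09° = -4.09°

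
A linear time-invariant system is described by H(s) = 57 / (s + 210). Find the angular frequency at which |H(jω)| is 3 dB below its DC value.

210 rad/s

For a single-pole low-pass, the −3 dB point is at the pole: ω = 210 rad/s.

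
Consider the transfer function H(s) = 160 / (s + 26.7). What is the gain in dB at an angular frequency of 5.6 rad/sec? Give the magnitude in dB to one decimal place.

|j5.6 + 26.7| = √(5.6² + 26.7²) = 27.28
|H(j5.6)| = 160 / 27.28 = 5.8649
20 log₁₀(5.8649) = 15.37 dB

15.4 dB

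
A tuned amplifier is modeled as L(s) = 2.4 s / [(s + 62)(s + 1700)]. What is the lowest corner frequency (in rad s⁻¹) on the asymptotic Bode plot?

62 rad s⁻¹

Break frequencies occur at each pole and zero magnitude: 62 rad s⁻¹, 1700 rad s⁻¹.
The lowest is 62 rad s⁻¹.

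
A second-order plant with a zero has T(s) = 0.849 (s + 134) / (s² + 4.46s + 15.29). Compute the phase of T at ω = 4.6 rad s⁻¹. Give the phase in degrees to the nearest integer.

-104°

∠(j4.6 + 134) = arctan(4.6/134) = 1.97°
∠[(j4.6)² + 4.46(j4.6) + 15.29] = ∠[-5.87 + j20.516] = 105.97°
∠T(j4.6) = 1.97° − 105.97° = -104.00°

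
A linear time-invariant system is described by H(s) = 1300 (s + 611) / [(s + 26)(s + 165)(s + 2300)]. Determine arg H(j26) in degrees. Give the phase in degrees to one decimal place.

-52.2°

∠(j26 + 611) = arctan(26/611) = 2.44°
∠(j26 + 26) = arctan(26/26) = 45.00°
∠(j26 + 165) = arctan(26/165) = 8.95°
∠(j26 + 2300) = arctan(26/2300) = 0.65°
∠H(j26) = 2.44° − (45.00° + 8.95° + 0.65°) = -52.17°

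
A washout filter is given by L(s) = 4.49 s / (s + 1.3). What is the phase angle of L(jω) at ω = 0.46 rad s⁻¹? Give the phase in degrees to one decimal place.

∠(j0.46) = 90.00°
∠(j0.46 + 1.3) = arctan(0.46/1.3) = 19.49°
∠L(j0.46) = 90.00° − 19.49° = 70.51°

70.5°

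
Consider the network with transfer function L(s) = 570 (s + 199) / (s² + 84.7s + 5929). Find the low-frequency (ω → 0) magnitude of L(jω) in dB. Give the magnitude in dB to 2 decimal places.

L(0) = 570 × 199 / 5929 = 19.131
20 log₁₀(19.131) = 25.635 dB

25.63 dB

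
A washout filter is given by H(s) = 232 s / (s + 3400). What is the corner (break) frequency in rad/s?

The single real pole at s = −3400 gives a corner at ω = 3400 rad/s.

3400 rad/s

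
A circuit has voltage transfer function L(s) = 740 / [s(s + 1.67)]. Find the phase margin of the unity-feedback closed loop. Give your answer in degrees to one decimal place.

Gain crossover: |L(jω)| = 1 at ω ≈ 27.2 rad/s.
∠L(j27.2) = −90° − arctan(27.2/1.67) ≈ -176.48°
PM = 180° + (-176.48°) = 3.52°

3.5°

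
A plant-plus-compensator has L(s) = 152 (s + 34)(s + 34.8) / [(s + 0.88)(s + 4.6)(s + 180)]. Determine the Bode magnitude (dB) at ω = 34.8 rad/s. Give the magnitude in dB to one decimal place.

4.2 dB

|j34.8 + 34| = √(34.8² + 34²) = 48.65
|j34.8 + 34.8| = √(34.8² + 34.8²) = 49.21
|j34.8 + 0.88| = √(34.8² + 0.88²) = 34.81
|j34.8 + 4.6| = √(34.8² + 4.6²) = 35.1
|j34.8 + 180| = √(34.8² + 180²) = 183.3
|L(j34.8)| = 152 × 48.65 × 49.21 / (34.81 × 35.1 × 183.3) = 1.6246
20 log₁₀(1.6246) = 4.21 dB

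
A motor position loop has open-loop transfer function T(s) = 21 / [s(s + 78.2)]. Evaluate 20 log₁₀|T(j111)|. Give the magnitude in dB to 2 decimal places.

-57.12 dB

|j111 + 78.2| = √(111² + 78.2²) = 135.8
|j111| = 111
|T(j111)| = 21 / (135.8 × 111) = 0.0013933
20 log₁₀(0.0013933) = -57.119 dB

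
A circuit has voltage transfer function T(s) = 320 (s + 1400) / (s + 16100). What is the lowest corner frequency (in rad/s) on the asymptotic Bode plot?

Break frequencies occur at each pole and zero magnitude: 1400 rad/s, 16100 rad/s.
The lowest is 1400 rad/s.

1400 rad/s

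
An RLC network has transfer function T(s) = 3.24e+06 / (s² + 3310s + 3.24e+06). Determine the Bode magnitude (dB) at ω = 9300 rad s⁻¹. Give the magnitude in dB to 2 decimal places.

|(j9300)² + 3310(j9300) + 3.24e+06| = |-8.325e+07 + j3.0783e+07| = 8.876e+07
|T(j9300)| = 3.24e+06 / 8.876e+07 = 0.036503
20 log₁₀(0.036503) = -28.753 dB

-28.75 dB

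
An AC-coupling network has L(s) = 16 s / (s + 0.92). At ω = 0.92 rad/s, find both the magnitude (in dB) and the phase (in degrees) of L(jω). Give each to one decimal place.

|L| = 21.1 dB, ∠L = 45.0 deg

|j0.92| = 0.92
|j0.92 + 0.92| = √(0.92² + 0.92²) = 1.301
|L(j0.92)| = 16 × 0.92 / 1.301 = 11.314
20 log₁₀(11.314) = 21.07 dB
∠(j0.92) = 90.00°
∠(j0.92 + 0.92) = arctan(0.92/0.92) = 45.00°
∠L(j0.92) = 90.00° − 45.00° = 45.00°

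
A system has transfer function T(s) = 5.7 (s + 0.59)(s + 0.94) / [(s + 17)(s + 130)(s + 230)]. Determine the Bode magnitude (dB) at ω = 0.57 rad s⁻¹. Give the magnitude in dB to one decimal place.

|j0.57 + 0.59| = √(0.57² + 0.59²) = 0.8204
|j0.57 + 0.94| = √(0.57² + 0.94²) = 1.099
|j0.57 + 17| = √(0.57² + 17²) = 17.01
|j0.57 + 130| = √(0.57² + 130²) = 130
|j0.57 + 230| = √(0.57² + 230²) = 230
|T(j0.57)| = 5.7 × 0.8204 × 1.099 / (17.01 × 130 × 230) = 1.0107e-05
20 log₁₀(1.0107e-05) = -99.91 dB

-99.9 dB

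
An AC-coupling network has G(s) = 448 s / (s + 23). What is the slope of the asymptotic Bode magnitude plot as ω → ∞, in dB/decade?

With 1 zero and 1 pole, the high-frequency asymptotic slope is 20 × (1 − 1) = 0 dB/decade.

0 dB/decade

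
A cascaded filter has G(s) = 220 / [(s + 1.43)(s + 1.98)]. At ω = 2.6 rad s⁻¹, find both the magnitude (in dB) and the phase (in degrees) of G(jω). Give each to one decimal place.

|j2.6 + 1.43| = √(2.6² + 1.43²) = 2.967
|j2.6 + 1.98| = √(2.6² + 1.98²) = 3.268
|G(j2.6)| = 220 / (2.967 × 3.268) = 22.686
20 log₁₀(22.686) = 27.12 dB
∠(j2.6 + 1.43) = arctan(2.6/1.43) = 61.19°
∠(j2.6 + 1.98) = arctan(2.6/1.98) = 52.71°
∠G(j2.6) = − (61.19° + 52.71°) = -113.90°

|G| = 27.1 dB, ∠G = -113.9 deg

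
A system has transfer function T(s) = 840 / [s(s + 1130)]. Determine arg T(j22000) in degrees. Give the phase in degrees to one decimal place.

-177.1°

∠(j22000 + 1130) = arctan(22000/1130) = 87.06°
∠(j22000) = 90.00°
∠T(j22000) = − (87.06° + 90.00°) = -177.06°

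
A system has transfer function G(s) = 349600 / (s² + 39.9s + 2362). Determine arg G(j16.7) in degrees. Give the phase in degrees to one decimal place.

-17.7°

∠[(j16.7)² + 39.9(j16.7) + 2362] = ∠[2083.1 + j666.33] = 17.74°
∠G(j16.7) = −17.74° = -17.74°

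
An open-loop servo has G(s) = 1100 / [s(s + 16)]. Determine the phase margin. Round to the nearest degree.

Gain crossover: |G(jω)| = 1 at ω ≈ 31.3 rad/s.
∠G(j31.3) = −90° − arctan(31.3/16) ≈ -152.92°
PM = 180° + (-152.92°) = 27.08°

27°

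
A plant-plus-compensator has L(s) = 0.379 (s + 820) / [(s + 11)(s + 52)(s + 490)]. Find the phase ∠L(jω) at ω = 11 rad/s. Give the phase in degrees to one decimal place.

∠(j11 + 820) = arctan(11/820) = 0.77°
∠(j11 + 11) = arctan(11/11) = 45.00°
∠(j11 + 52) = arctan(11/52) = 11.94°
∠(j11 + 490) = arctan(11/490) = 1.29°
∠L(j11) = 0.77° − (45.00° + 11.94° + 1.29°) = -57.46°

-57.5 deg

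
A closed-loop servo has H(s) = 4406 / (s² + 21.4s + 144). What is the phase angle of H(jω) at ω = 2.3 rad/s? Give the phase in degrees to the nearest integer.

∠[(j2.3)² + 21.4(j2.3) + 144] = ∠[138.71 + j49.22] = 19.54°
∠H(j2.3) = −19.54° = -19.54°

-20°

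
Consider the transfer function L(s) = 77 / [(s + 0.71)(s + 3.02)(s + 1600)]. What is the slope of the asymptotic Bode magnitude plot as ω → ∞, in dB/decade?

With 0 zeros and 3 poles, the high-frequency asymptotic slope is 20 × (0 − 3) = -60 dB/decade.

-60 dB/decade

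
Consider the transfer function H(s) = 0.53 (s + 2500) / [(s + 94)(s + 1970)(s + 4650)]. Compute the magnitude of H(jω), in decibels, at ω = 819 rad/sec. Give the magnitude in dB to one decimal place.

-135.5 dB

|j819 + 2500| = √(819² + 2500²) = 2631
|j819 + 94| = √(819² + 94²) = 824.4
|j819 + 1970| = √(819² + 1970²) = 2133
|j819 + 4650| = √(819² + 4650²) = 4722
|H(j819)| = 0.53 × 2631 / (824.4 × 2133 × 4722) = 1.679e-07
20 log₁₀(1.679e-07) = -135.50 dB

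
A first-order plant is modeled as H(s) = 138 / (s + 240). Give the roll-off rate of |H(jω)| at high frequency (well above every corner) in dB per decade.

-20 dB/decade

With 0 zeros and 1 pole, the high-frequency asymptotic slope is 20 × (0 − 1) = -20 dB/decade.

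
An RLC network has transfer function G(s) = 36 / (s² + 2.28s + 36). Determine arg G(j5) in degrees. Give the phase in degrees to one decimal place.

-46.0°

∠[(j5)² + 2.28(j5) + 36] = ∠[11 + j11.4] = 46.02°
∠G(j5) = −46.02° = -46.02°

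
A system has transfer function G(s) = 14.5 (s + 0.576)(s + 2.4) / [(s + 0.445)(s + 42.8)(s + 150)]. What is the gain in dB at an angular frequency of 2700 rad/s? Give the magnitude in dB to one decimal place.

|j2700 + 0.576| = √(2700² + 0.576²) = 2700
|j2700 + 2.4| = √(2700² + 2.4²) = 2700
|j2700 + 0.445| = √(2700² + 0.445²) = 2700
|j2700 + 42.8| = √(2700² + 42.8²) = 2700
|j2700 + 150| = √(2700² + 150²) = 2704
|G(j2700)| = 14.5 × 2700 × 2700 / (2700 × 2700 × 2704) = 0.0053614
20 log₁₀(0.0053614) = -45.41 dB

-45.4 dB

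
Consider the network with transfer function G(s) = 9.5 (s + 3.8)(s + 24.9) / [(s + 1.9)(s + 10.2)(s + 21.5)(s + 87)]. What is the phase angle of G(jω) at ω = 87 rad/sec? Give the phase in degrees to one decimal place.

-131.7°

∠(j87 + 3.8) = arctan(87/3.8) = 87.50°
∠(j87 + 24.9) = arctan(87/24.9) = 74.03°
∠(j87 + 1.9) = arctan(87/1.9) = 88.75°
∠(j87 + 10.2) = arctan(87/10.2) = 83.31°
∠(j87 + 21.5) = arctan(87/21.5) = 76.12°
∠(j87 + 87) = arctan(87/87) = 45.00°
∠G(j87) = 87.50° + 74.03° − (88.75° + 83.31° + 76.12° + 45.00°) = -131.65°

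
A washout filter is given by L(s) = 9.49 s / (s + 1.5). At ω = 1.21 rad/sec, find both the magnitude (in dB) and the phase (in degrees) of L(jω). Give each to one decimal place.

|L| = 15.5 dB, ∠L = 51.1°

|j1.21| = 1.21
|j1.21 + 1.5| = √(1.21² + 1.5²) = 1.927
|L(j1.21)| = 9.49 × 1.21 / 1.927 = 5.9583
20 log₁₀(5.9583) = 15.50 dB
∠(j1.21) = 90.00°
∠(j1.21 + 1.5) = arctan(1.21/1.5) = 38.89°
∠L(j1.21) = 90.00° − 38.89° = 51.11°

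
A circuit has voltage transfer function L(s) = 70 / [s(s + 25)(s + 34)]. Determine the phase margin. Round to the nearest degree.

Gain crossover: |L(jω)| = 1 at ω ≈ 0.0824 rad/s.
∠L(j0.0824) = −90° − arctan(0.0824/25) − arctan(0.0824/34) ≈ -90.33°
PM = 180° + (-90.33°) = 89.67°

90°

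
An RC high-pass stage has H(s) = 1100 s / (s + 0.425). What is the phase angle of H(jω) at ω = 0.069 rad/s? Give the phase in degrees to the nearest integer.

∠(j0.069) = 90.00°
∠(j0.069 + 0.425) = arctan(0.069/0.425) = 9.22°
∠H(j0.069) = 90.00° − 9.22° = 80.78°

81 deg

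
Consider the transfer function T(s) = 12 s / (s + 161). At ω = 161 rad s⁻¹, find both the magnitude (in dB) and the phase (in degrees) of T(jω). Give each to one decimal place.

|T| = 18.6 dB, ∠T = 45.0 deg

|j161| = 161
|j161 + 161| = √(161² + 161²) = 227.7
|T(j161)| = 12 × 161 / 227.7 = 8.4853
20 log₁₀(8.4853) = 18.57 dB
∠(j161) = 90.00°
∠(j161 + 161) = arctan(161/161) = 45.00°
∠T(j161) = 90.00° − 45.00° = 45.00°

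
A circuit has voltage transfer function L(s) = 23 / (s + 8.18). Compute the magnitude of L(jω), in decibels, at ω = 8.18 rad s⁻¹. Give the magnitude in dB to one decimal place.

6.0 dB

|j8.18 + 8.18| = √(8.18² + 8.18²) = 11.57
|L(j8.18)| = 23 / 11.57 = 1.9882
20 log₁₀(1.9882) = 5.97 dB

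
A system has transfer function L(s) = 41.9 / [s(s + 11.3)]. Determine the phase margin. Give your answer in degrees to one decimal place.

72.6°

Gain crossover: |L(jω)| = 1 at ω ≈ 3.54 rad/s.
∠L(j3.54) = −90° − arctan(3.54/11.3) ≈ -107.39°
PM = 180° + (-107.39°) = 72.61°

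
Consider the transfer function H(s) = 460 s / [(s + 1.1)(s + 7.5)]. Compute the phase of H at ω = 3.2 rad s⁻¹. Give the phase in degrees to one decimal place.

-4.1°

∠(j3.2) = 90.00°
∠(j3.2 + 1.1) = arctan(3.2/1.1) = 71.03°
∠(j3.2 + 7.5) = arctan(3.2/7.5) = 23.11°
∠H(j3.2) = 90.00° − (71.03° + 23.11°) = -4.14°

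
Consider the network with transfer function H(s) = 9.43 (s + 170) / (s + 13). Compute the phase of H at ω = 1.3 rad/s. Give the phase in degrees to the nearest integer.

∠(j1.3 + 170) = arctan(1.3/170) = 0.44°
∠(j1.3 + 13) = arctan(1.3/13) = 5.71°
∠H(j1.3) = 0.44° − 5.71° = -5.27°

-5 deg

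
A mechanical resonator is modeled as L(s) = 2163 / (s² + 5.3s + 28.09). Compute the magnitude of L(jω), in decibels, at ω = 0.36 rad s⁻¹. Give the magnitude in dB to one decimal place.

37.8 dB

|(j0.36)² + 5.3(j0.36) + 28.09| = |27.96 + j1.908| = 28.03
|L(j0.36)| = 2163 / 28.03 = 77.18
20 log₁₀(77.18) = 37.75 dB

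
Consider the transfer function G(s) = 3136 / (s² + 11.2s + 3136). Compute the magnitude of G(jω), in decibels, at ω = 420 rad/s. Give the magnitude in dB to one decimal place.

|(j420)² + 11.2(j420) + 3136| = |-1.7326e+05 + j4704| = 1.733e+05
|G(j420)| = 3136 / 1.733e+05 = 0.018093
20 log₁₀(0.018093) = -34.85 dB

-34.8 dB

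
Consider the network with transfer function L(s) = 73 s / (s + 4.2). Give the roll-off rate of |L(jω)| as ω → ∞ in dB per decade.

With 1 zero and 1 pole, the high-frequency asymptotic slope is 20 × (1 − 1) = 0 dB/decade.

0 dB/decade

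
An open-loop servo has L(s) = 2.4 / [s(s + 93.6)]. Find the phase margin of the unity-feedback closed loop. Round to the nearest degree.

Gain crossover: |L(jω)| = 1 at ω ≈ 0.0256 rad s⁻¹.
∠L(j0.0256) = −90° − arctan(0.0256/93.6) ≈ -90.02°
PM = 180° + (-90.02°) = 89.98°

90°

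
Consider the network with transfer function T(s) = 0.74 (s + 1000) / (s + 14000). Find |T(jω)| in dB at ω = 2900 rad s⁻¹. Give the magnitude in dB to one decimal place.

|j2900 + 1000| = √(2900² + 1000²) = 3068
|j2900 + 14000| = √(2900² + 14000²) = 1.43e+04
|T(j2900)| = 0.74 × 3068 / 1.43e+04 = 0.15877
20 log₁₀(0.15877) = -15.98 dB

-16.0 dB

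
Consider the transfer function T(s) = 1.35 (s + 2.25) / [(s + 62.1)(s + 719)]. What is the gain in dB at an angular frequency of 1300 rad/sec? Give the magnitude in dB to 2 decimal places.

|j1300 + 2.25| = √(1300² + 2.25²) = 1300
|j1300 + 62.1| = √(1300² + 62.1²) = 1301
|j1300 + 719| = √(1300² + 719²) = 1486
|T(j1300)| = 1.35 × 1300 / (1301 × 1486) = 0.0009077
20 log₁₀(0.0009077) = -60.841 dB

-60.84 dB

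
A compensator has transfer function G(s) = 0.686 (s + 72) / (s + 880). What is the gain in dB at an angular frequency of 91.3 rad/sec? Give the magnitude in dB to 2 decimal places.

|j91.3 + 72| = √(91.3² + 72²) = 116.3
|j91.3 + 880| = √(91.3² + 880²) = 884.7
|G(j91.3)| = 0.686 × 116.3 / 884.7 = 0.090157
20 log₁₀(0.090157) = -20.900 dB

-20.90 dB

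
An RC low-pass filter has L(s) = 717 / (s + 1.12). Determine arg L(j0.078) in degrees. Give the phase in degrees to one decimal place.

-4.0 deg

∠(j0.078 + 1.12) = arctan(0.078/1.12) = 3.98°
∠L(j0.078) = −3.98° = -3.98°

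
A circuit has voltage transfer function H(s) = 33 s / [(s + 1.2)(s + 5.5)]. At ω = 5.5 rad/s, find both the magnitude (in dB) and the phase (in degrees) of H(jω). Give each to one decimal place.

|H| = 12.4 dB, ∠H = -32.7°

|j5.5| = 5.5
|j5.5 + 1.2| = √(5.5² + 1.2²) = 5.629
|j5.5 + 5.5| = √(5.5² + 5.5²) = 7.778
|H(j5.5)| = 33 × 5.5 / (5.629 × 7.778) = 4.1451
20 log₁₀(4.1451) = 12.35 dB
∠(j5.5) = 90.00°
∠(j5.5 + 1.2) = arctan(5.5/1.2) = 77.69°
∠(j5.5 + 5.5) = arctan(5.5/5.5) = 45.00°
∠H(j5.5) = 90.00° − (77.69° + 45.00°) = -32.69°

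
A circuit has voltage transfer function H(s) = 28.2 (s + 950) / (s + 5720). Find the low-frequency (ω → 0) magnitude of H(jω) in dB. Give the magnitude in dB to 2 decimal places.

H(0) = 28.2 × 950 / 5720 = 4.6836
20 log₁₀(4.6836) = 13.412 dB

13.41 dB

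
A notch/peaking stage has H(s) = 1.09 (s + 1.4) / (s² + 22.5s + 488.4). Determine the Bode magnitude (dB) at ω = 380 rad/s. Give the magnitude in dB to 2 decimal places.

-50.83 dB

|j380 + 1.4| = √(380² + 1.4²) = 380
|(j380)² + 22.5(j380) + 488.4| = |-1.4391e+05 + j8550| = 1.442e+05
|H(j380)| = 1.09 × 380 / 1.442e+05 = 0.0028731
20 log₁₀(0.0028731) = -50.833 dB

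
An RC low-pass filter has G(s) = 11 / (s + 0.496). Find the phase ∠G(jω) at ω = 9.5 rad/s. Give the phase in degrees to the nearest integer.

-87 deg

∠(j9.5 + 0.496) = arctan(9.5/0.496) = 87.01°
∠G(j9.5) = −87.01° = -87.01°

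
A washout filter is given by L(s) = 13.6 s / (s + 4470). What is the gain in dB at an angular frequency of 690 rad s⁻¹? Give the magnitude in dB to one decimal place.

|j690| = 690
|j690 + 4470| = √(690² + 4470²) = 4523
|L(j690)| = 13.6 × 690 / 4523 = 2.0748
20 log₁₀(2.0748) = 6.34 dB

6.3 dB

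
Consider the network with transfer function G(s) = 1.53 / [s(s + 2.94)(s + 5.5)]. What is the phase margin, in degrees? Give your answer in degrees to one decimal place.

Gain crossover: |G(jω)| = 1 at ω ≈ 0.0946 rad/sec.
∠G(j0.0946) = −90° − arctan(0.0946/2.94) − arctan(0.0946/5.5) ≈ -92.83°
PM = 180° + (-92.83°) = 87.17°

87.2°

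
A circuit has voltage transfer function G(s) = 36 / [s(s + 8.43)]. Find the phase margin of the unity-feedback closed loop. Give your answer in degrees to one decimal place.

Gain crossover: |G(jω)| = 1 at ω ≈ 3.88 rad/sec.
∠G(j3.88) = −90° − arctan(3.88/8.43) ≈ -114.71°
PM = 180° + (-114.71°) = 65.29°

65.3 deg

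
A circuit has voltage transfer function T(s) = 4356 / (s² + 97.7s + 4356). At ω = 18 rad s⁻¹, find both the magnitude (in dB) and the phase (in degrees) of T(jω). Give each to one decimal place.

|(j18)² + 97.7(j18) + 4356| = |4032 + j1758.6| = 4399
|T(j18)| = 4356 / 4399 = 0.99026
20 log₁₀(0.99026) = -0.08 dB
∠[(j18)² + 97.7(j18) + 4356] = ∠[4032 + j1758.6] = 23.56°
∠T(j18) = −23.56° = -23.56°

|T| = -0.1 dB, ∠T = -23.6°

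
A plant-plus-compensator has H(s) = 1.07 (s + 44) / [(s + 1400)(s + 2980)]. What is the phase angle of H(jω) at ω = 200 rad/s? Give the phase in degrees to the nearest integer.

66°

∠(j200 + 44) = arctan(200/44) = 77.59°
∠(j200 + 1400) = arctan(200/1400) = 8.13°
∠(j200 + 2980) = arctan(200/2980) = 3.84°
∠H(j200) = 77.59° − (8.13° + 3.84°) = 65.62°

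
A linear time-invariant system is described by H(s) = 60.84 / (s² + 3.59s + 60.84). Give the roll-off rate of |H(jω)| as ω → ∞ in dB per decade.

-40 dB/decade

With 0 zeros and 2 poles, the high-frequency asymptotic slope is 20 × (0 − 2) = -40 dB/decade.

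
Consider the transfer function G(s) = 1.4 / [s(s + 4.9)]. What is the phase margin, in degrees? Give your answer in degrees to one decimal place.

86.7°

Gain crossover: |G(jω)| = 1 at ω ≈ 0.285 rad s⁻¹.
∠G(j0.285) = −90° − arctan(0.285/4.9) ≈ -93.33°
PM = 180° + (-93.33°) = 86.67°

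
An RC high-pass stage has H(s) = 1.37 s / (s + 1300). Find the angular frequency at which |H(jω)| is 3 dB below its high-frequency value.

For a single-pole high-pass, the −3 dB point is at the pole: ω = 1300 rad/s.

1300 rad/s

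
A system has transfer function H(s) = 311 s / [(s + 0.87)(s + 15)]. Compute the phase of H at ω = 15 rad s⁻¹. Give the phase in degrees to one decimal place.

∠(j15) = 90.00°
∠(j15 + 0.87) = arctan(15/0.87) = 86.68°
∠(j15 + 15) = arctan(15/15) = 45.00°
∠H(j15) = 90.00° − (86.68° + 45.00°) = -41.68°

-41.7°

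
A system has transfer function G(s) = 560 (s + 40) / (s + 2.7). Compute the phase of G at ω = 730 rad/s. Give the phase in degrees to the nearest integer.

-3°

∠(j730 + 40) = arctan(730/40) = 86.86°
∠(j730 + 2.7) = arctan(730/2.7) = 89.79°
∠G(j730) = 86.86° − 89.79° = -2.92°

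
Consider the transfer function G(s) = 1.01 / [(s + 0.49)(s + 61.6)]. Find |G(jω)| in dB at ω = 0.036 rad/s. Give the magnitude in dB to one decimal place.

-29.5 dB

|j0.036 + 0.49| = √(0.036² + 0.49²) = 0.4913
|j0.036 + 61.6| = √(0.036² + 61.6²) = 61.6
|G(j0.036)| = 1.01 / (0.4913 × 61.6) = 0.033371
20 log₁₀(0.033371) = -29.53 dB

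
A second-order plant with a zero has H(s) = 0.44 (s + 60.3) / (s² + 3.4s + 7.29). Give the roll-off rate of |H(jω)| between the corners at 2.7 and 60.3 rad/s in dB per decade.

-40 dB/decade

In this band the factors already past their corner are: complex pole pair at ωₙ ≈ 2.7; net slope = -40 dB/decade.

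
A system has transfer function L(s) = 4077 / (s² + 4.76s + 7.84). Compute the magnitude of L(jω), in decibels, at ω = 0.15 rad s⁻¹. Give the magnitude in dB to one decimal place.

54.3 dB

|(j0.15)² + 4.76(j0.15) + 7.84| = |7.8175 + j0.714| = 7.85
|L(j0.15)| = 4077 / 7.85 = 519.36
20 log₁₀(519.36) = 54.31 dB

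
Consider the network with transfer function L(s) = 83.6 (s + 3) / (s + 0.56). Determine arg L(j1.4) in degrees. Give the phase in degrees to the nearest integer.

-43°

∠(j1.4 + 3) = arctan(1.4/3) = 25.02°
∠(j1.4 + 0.56) = arctan(1.4/0.56) = 68.20°
∠L(j1.4) = 25.02° − 68.20° = -43.18°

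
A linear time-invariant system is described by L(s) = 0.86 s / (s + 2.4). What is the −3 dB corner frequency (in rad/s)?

For a single-pole high-pass, the −3 dB point is at the pole: ω = 2.4 rad/s.

2.4 rad/s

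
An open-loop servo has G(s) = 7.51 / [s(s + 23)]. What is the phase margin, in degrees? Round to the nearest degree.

Gain crossover: |G(jω)| = 1 at ω ≈ 0.326 rad s⁻¹.
∠G(j0.326) = −90° − arctan(0.326/23) ≈ -90.81°
PM = 180° + (-90.81°) = 89.19°

89 deg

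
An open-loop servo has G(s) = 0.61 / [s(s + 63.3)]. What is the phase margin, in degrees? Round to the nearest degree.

Gain crossover: |G(jω)| = 1 at ω ≈ 0.00964 rad s⁻¹.
∠G(j0.00964) = −90° − arctan(0.00964/63.3) ≈ -90.01°
PM = 180° + (-90.01°) = 89.99°

90°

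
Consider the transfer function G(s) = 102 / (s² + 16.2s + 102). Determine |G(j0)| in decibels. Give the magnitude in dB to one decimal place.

0.0 dB

G(0) = 102 / 102 = 1
20 log₁₀(1) = 0.00 dB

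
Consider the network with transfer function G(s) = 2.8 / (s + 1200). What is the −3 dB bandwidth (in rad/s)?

For a single-pole low-pass, the −3 dB point is at the pole: ω = 1200 rad/s.

1200 rad/s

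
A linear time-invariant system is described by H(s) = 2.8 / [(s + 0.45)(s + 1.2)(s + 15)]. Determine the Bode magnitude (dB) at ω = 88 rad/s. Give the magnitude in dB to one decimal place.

-107.9 dB

|j88 + 0.45| = √(88² + 0.45²) = 88
|j88 + 1.2| = √(88² + 1.2²) = 88.01
|j88 + 15| = √(88² + 15²) = 89.27
|H(j88)| = 2.8 / (88 × 88.01 × 89.27) = 4.0499e-06
20 log₁₀(4.0499e-06) = -107.85 dB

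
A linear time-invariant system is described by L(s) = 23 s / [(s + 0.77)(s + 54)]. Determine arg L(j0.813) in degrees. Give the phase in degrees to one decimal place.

∠(j0.813) = 90.00°
∠(j0.813 + 0.77) = arctan(0.813/0.77) = 46.56°
∠(j0.813 + 54) = arctan(0.813/54) = 0.86°
∠L(j0.813) = 90.00° − (46.56° + 0.86°) = 42.58°

42.6 deg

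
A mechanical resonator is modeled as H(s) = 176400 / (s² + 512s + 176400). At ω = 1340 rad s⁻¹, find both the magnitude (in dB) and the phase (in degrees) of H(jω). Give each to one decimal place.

|H| = -20.0 dB, ∠H = -157.0°

|(j1340)² + 512(j1340) + 176400| = |-1.6192e+06 + j6.8608e+05| = 1.759e+06
|H(j1340)| = 176400 / 1.759e+06 = 0.10031
20 log₁₀(0.10031) = -19.97 dB
∠[(j1340)² + 512(j1340) + 176400] = ∠[-1.6192e+06 + j6.8608e+05] = 157.04°
∠H(j1340) = −157.04° = -157.04°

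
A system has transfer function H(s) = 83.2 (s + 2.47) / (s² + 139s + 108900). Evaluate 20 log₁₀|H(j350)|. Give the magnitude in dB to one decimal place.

-4.8 dB

|j350 + 2.47| = √(350² + 2.47²) = 350
|(j350)² + 139(j350) + 108900| = |-13600 + j48650| = 5.052e+04
|H(j350)| = 83.2 × 350 / 5.052e+04 = 0.57647
20 log₁₀(0.57647) = -4.78 dB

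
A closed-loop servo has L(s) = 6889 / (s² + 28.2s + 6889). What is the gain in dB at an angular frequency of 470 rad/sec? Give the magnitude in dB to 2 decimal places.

|(j470)² + 28.2(j470) + 6889| = |-2.1401e+05 + j13254| = 2.144e+05
|L(j470)| = 6889 / 2.144e+05 = 0.032128
20 log₁₀(0.032128) = -29.862 dB

-29.86 dB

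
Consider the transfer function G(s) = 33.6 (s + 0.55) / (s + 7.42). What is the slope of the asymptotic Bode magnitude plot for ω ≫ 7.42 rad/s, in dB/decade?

0 dB/decade

With 1 zero and 1 pole, the high-frequency asymptotic slope is 20 × (1 − 1) = 0 dB/decade.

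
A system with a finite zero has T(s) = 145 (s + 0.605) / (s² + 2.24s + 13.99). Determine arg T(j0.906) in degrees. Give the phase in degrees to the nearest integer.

48°

∠(j0.906 + 0.605) = arctan(0.906/0.605) = 56.27°
∠[(j0.906)² + 2.24(j0.906) + 13.99] = ∠[13.169 + j2.0294] = 8.76°
∠T(j0.906) = 56.27° − 8.76° = 47.51°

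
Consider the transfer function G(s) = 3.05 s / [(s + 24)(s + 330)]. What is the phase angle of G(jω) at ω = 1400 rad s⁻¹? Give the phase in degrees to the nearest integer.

-76°

∠(j1400) = 90.00°
∠(j1400 + 24) = arctan(1400/24) = 89.02°
∠(j1400 + 330) = arctan(1400/330) = 76.74°
∠G(j1400) = 90.00° − (89.02° + 76.74°) = -75.75°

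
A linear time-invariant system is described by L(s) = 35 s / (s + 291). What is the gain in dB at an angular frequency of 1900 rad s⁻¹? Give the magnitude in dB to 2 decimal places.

|j1900| = 1900
|j1900 + 291| = √(1900² + 291²) = 1922
|L(j1900)| = 35 × 1900 / 1922 = 34.597
20 log₁₀(34.597) = 30.781 dB

30.78 dB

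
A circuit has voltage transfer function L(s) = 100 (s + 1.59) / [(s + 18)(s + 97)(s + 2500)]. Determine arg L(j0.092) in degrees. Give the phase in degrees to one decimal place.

∠(j0.092 + 1.59) = arctan(0.092/1.59) = 3.31°
∠(j0.092 + 18) = arctan(0.092/18) = 0.29°
∠(j0.092 + 97) = arctan(0.092/97) = 0.05°
∠(j0.092 + 2500) = arctan(0.092/2500) = 0.00°
∠L(j0.092) = 3.31° − (0.29° + 0.05° + 0.00°) = 2.96°

3.0°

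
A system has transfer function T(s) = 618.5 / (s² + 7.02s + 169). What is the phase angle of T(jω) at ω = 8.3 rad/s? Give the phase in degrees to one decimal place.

-30.2°

∠[(j8.3)² + 7.02(j8.3) + 169] = ∠[100.11 + j58.266] = 30.20°
∠T(j8.3) = −30.20° = -30.20°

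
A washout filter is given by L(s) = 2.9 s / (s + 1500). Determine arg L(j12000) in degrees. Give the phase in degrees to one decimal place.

∠(j12000) = 90.00°
∠(j12000 + 1500) = arctan(12000/1500) = 82.87°
∠L(j12000) = 90.00° − 82.87° = 7.13°

7.1°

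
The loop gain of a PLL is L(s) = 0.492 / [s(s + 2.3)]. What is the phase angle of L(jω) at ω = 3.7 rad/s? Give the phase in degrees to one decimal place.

∠(j3.7 + 2.3) = arctan(3.7/2.3) = 58.13°
∠(j3.7) = 90.00°
∠L(j3.7) = − (58.13° + 90.00°) = -148.13°

-148.1°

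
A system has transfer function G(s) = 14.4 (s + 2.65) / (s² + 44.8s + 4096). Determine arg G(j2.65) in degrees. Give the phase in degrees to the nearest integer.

∠(j2.65 + 2.65) = arctan(2.65/2.65) = 45.00°
∠[(j2.65)² + 44.8(j2.65) + 4096] = ∠[4089 + j118.72] = 1.66°
∠G(j2.65) = 45.00° − 1.66° = 43.34°

43 deg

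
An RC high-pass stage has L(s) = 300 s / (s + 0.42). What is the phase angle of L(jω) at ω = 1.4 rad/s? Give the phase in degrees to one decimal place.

∠(j1.4) = 90.00°
∠(j1.4 + 0.42) = arctan(1.4/0.42) = 73.30°
∠L(j1.4) = 90.00° − 73.30° = 16.70°

16.7 deg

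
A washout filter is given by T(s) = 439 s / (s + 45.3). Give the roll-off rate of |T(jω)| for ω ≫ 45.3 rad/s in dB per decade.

With 1 zero and 1 pole, the high-frequency asymptotic slope is 20 × (1 − 1) = 0 dB/decade.

0 dB/decade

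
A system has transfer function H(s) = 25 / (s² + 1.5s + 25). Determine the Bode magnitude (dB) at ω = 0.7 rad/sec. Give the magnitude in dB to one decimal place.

0.2 dB

|(j0.7)² + 1.5(j0.7) + 25| = |24.51 + j1.05| = 24.53
|H(j0.7)| = 25 / 24.53 = 1.0191
20 log₁₀(1.0191) = 0.16 dB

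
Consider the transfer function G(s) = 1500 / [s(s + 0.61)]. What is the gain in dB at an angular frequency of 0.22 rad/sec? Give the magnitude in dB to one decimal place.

|j0.22 + 0.61| = √(0.22² + 0.61²) = 0.6485
|j0.22| = 0.22
|G(j0.22)| = 1500 / (0.6485 × 0.22) = 10514
20 log₁₀(10514) = 80.44 dB

80.4 dB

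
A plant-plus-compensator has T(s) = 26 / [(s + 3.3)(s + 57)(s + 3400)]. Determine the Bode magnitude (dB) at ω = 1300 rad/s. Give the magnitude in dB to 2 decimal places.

|j1300 + 3.3| = √(1300² + 3.3²) = 1300
|j1300 + 57| = √(1300² + 57²) = 1301
|j1300 + 3400| = √(1300² + 3400²) = 3640
|T(j1300)| = 26 / (1300 × 1301 × 3640) = 4.2224e-09
20 log₁₀(4.2224e-09) = -167.489 dB

-167.49 dB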